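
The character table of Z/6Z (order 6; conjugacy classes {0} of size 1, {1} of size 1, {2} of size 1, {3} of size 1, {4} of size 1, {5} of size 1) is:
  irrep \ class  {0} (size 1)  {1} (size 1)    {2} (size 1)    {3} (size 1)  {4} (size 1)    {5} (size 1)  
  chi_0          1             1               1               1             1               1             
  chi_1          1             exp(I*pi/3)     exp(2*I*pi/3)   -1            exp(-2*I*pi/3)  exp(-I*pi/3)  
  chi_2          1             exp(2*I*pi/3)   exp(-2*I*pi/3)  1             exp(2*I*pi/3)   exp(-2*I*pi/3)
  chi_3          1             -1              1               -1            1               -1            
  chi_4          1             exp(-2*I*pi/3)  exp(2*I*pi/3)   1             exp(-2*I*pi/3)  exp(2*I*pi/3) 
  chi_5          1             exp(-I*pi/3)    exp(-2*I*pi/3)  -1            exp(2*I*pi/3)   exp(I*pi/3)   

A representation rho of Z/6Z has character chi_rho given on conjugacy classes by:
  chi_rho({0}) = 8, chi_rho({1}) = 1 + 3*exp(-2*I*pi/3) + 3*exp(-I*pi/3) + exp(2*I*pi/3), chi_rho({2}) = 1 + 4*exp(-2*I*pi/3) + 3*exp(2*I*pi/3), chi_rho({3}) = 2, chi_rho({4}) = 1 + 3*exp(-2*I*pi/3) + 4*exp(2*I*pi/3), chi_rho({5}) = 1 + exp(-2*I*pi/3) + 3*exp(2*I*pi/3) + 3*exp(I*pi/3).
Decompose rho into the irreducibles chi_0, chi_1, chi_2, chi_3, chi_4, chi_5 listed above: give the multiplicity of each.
Multiplicities: chi_0: 1, chi_1: 0, chi_2: 1, chi_3: 0, chi_4: 3, chi_5: 3.

Use <chi_rho, chi> = (1/|G|) sum_C |C| * chi_rho(C) * conj(chi(C)) with |G| = 6 for each irreducible chi in the table:
  <chi_rho, chi_0> = (1/6)[1*(8)*conj(1) + 1*(1 + 3*exp(-2*I*pi/3) + 3*exp(-I*pi/3) + exp(2*I*pi/3))*conj(1) + 1*(1 + 4*exp(-2*I*pi/3) + 3*exp(2*I*pi/3))*conj(1) + 1*(2)*conj(1) + 1*(1 + 3*exp(-2*I*pi/3) + 4*exp(2*I*pi/3))*conj(1) + 1*(1 + exp(-2*I*pi/3) + 3*exp(2*I*pi/3) + 3*exp(I*pi/3))*conj(1)]
      = (1/6)[(8) + (1 + 3*exp(-2*I*pi/3) + 3*exp(-I*pi/3) + exp(2*I*pi/3)) + (1 + 4*exp(-2*I*pi/3) + 3*exp(2*I*pi/3)) + (2) + (1 + 3*exp(-2*I*pi/3) + 4*exp(2*I*pi/3)) + (1 + exp(-2*I*pi/3) + 3*exp(2*I*pi/3) + 3*exp(I*pi/3))] = 6/6 = 1
  <chi_rho, chi_1> = (1/6)[1*(8)*conj(1) + 1*(1 + 3*exp(-2*I*pi/3) + 3*exp(-I*pi/3) + exp(2*I*pi/3))*conj(exp(I*pi/3)) + 1*(1 + 4*exp(-2*I*pi/3) + 3*exp(2*I*pi/3))*conj(exp(2*I*pi/3)) + 1*(2)*conj(-1) + 1*(1 + 3*exp(-2*I*pi/3) + 4*exp(2*I*pi/3))*conj(exp(-2*I*pi/3)) + 1*(1 + exp(-2*I*pi/3) + 3*exp(2*I*pi/3) + 3*exp(I*pi/3))*conj(exp(-I*pi/3))]
      = (1/6)[(8) + (-3 + 3*exp(-2*I*pi/3) + exp(-I*pi/3) + exp(I*pi/3)) + (3 + exp(-2*I*pi/3) + 4*exp(2*I*pi/3)) + (-2) + (3 + 4*exp(-2*I*pi/3) + exp(2*I*pi/3)) + (-3 + exp(-I*pi/3) + exp(I*pi/3) + 3*exp(2*I*pi/3))] = 0/6 = 0
  <chi_rho, chi_2> = (1/6)[1*(8)*conj(1) + 1*(1 + 3*exp(-2*I*pi/3) + 3*exp(-I*pi/3) + exp(2*I*pi/3))*conj(exp(2*I*pi/3)) + 1*(1 + 4*exp(-2*I*pi/3) + 3*exp(2*I*pi/3))*conj(exp(-2*I*pi/3)) + 1*(2)*conj(1) + 1*(1 + 3*exp(-2*I*pi/3) + 4*exp(2*I*pi/3))*conj(exp(2*I*pi/3)) + 1*(1 + exp(-2*I*pi/3) + 3*exp(2*I*pi/3) + 3*exp(I*pi/3))*conj(exp(-2*I*pi/3))]
      = (1/6)[(8) + (-2 + exp(-2*I*pi/3) + 3*exp(2*I*pi/3)) + (4 + 3*exp(-2*I*pi/3) + exp(2*I*pi/3)) + (2) + (4 + exp(-2*I*pi/3) + 3*exp(2*I*pi/3)) + (-2 + 3*exp(-2*I*pi/3) + exp(2*I*pi/3))] = 6/6 = 1
  <chi_rho, chi_3> = (1/6)[1*(8)*conj(1) + 1*(1 + 3*exp(-2*I*pi/3) + 3*exp(-I*pi/3) + exp(2*I*pi/3))*conj(-1) + 1*(1 + 4*exp(-2*I*pi/3) + 3*exp(2*I*pi/3))*conj(1) + 1*(2)*conj(-1) + 1*(1 + 3*exp(-2*I*pi/3) + 4*exp(2*I*pi/3))*conj(1) + 1*(1 + exp(-2*I*pi/3) + 3*exp(2*I*pi/3) + 3*exp(I*pi/3))*conj(-1)]
      = (1/6)[(8) + (-1 - exp(2*I*pi/3) - 3*exp(-I*pi/3) - 3*exp(-2*I*pi/3)) + (1 + 4*exp(-2*I*pi/3) + 3*exp(2*I*pi/3)) + (-2) + (1 + 3*exp(-2*I*pi/3) + 4*exp(2*I*pi/3)) + (-1 - 3*exp(I*pi/3) - 3*exp(2*I*pi/3) - exp(-2*I*pi/3))] = 0/6 = 0
  <chi_rho, chi_4> = (1/6)[1*(8)*conj(1) + 1*(1 + 3*exp(-2*I*pi/3) + 3*exp(-I*pi/3) + exp(2*I*pi/3))*conj(exp(-2*I*pi/3)) + 1*(1 + 4*exp(-2*I*pi/3) + 3*exp(2*I*pi/3))*conj(exp(2*I*pi/3)) + 1*(2)*conj(1) + 1*(1 + 3*exp(-2*I*pi/3) + 4*exp(2*I*pi/3))*conj(exp(-2*I*pi/3)) + 1*(1 + exp(-2*I*pi/3) + 3*exp(2*I*pi/3) + 3*exp(I*pi/3))*conj(exp(2*I*pi/3))]
      = (1/6)[(8) + (3 + exp(-2*I*pi/3) + exp(2*I*pi/3) + 3*exp(I*pi/3)) + (3 + exp(-2*I*pi/3) + 4*exp(2*I*pi/3)) + (2) + (3 + 4*exp(-2*I*pi/3) + exp(2*I*pi/3)) + (3 + 3*exp(-I*pi/3) + exp(-2*I*pi/3) + exp(2*I*pi/3))] = 18/6 = 3
  <chi_rho, chi_5> = (1/6)[1*(8)*conj(1) + 1*(1 + 3*exp(-2*I*pi/3) + 3*exp(-I*pi/3) + exp(2*I*pi/3))*conj(exp(-I*pi/3)) + 1*(1 + 4*exp(-2*I*pi/3) + 3*exp(2*I*pi/3))*conj(exp(-2*I*pi/3)) + 1*(2)*conj(-1) + 1*(1 + 3*exp(-2*I*pi/3) + 4*exp(2*I*pi/3))*conj(exp(2*I*pi/3)) + 1*(1 + exp(-2*I*pi/3) + 3*exp(2*I*pi/3) + 3*exp(I*pi/3))*conj(exp(I*pi/3))]
      = (1/6)[(8) + (2 + 3*exp(-I*pi/3) + exp(I*pi/3)) + (4 + 3*exp(-2*I*pi/3) + exp(2*I*pi/3)) + (-2) + (4 + exp(-2*I*pi/3) + 3*exp(2*I*pi/3)) + (2 + exp(-I*pi/3) + 3*exp(I*pi/3))] = 18/6 = 3
(Exp terms are combined using exp(i*s)*conj(exp(i*t)) = exp(i*(s-t)), and sums of them are collapsed using the identity that for every m > 1 the m distinct m-th roots of unity sum to 0, e.g. 1 + exp(2*I*pi/3) + exp(-2*I*pi/3) = 0.)
Dimension check: dim(rho) = sum (mult * dim) = 1*1 + 0*1 + 1*1 + 0*1 + 3*1 + 3*1 = 8 = chi_rho(e) = 8.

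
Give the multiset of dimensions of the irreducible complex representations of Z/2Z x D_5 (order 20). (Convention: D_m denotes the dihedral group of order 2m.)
Dimensions: 1, 1, 1, 1, 2, 2, 2, 2

Justification: There are 8 irreducibles (= number of conjugacy classes). Their dimensions d_i satisfy sum d_i^2 = |G| = 20: 1 + 1 + 1 + 1 + 4 + 4 + 4 + 4 = 20. (For the product with Z/2Z: each of the 2 1-dim characters of Z/2Z tensors with each irrep of D_5, giving 2 copies of each D_5-dimension.)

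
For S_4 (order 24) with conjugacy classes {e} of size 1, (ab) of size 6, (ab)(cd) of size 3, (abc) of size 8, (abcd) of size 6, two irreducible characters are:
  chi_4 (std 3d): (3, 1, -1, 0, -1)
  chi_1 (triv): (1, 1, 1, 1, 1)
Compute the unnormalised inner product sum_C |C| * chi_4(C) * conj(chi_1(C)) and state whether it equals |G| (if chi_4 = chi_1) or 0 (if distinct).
Sum = 0; so <chi_4, chi_1> = 0 (distinct irreducibles are orthogonal).

Reasoning: Compute term by term over conjugacy classes (|C| * chi_4(C) * conj(chi_1(C))):
  1*(3)*conj(1) + 6*(1)*conj(1) + 3*(-1)*conj(1) + 8*(0)*conj(1) + 6*(-1)*conj(1)
  = (3) + (6) + (-3) + (0) + (-6)
  = 0.
Dividing by |G| = 24 gives 0/24 = 0, matching the row-orthogonality relation <chi_4, chi_1> = [chi_4 = chi_1].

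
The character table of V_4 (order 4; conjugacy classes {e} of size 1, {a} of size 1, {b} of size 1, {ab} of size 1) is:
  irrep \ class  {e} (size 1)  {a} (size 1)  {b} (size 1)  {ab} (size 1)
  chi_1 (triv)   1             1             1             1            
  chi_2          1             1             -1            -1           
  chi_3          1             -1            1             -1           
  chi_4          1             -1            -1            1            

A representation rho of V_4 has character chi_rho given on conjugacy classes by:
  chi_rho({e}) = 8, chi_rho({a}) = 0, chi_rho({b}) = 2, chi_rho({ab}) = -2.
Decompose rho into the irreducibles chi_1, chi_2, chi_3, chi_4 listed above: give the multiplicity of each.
Multiplicities: chi_1: 2, chi_2: 2, chi_3: 3, chi_4: 1.

Details: Use <chi_rho, chi> = (1/|G|) sum_C |C| * chi_rho(C) * conj(chi(C)) with |G| = 4 for each irreducible chi in the table:
  <chi_rho, chi_1> = (1/4)[1*(8)*conj(1) + 1*(0)*conj(1) + 1*(2)*conj(1) + 1*(-2)*conj(1)]
      = (1/4)[(8) + (0) + (2) + (-2)] = 8/4 = 2
  <chi_rho, chi_2> = (1/4)[1*(8)*conj(1) + 1*(0)*conj(1) + 1*(2)*conj(-1) + 1*(-2)*conj(-1)]
      = (1/4)[(8) + (0) + (-2) + (2)] = 8/4 = 2
  <chi_rho, chi_3> = (1/4)[1*(8)*conj(1) + 1*(0)*conj(-1) + 1*(2)*conj(1) + 1*(-2)*conj(-1)]
      = (1/4)[(8) + (0) + (2) + (2)] = 12/4 = 3
  <chi_rho, chi_4> = (1/4)[1*(8)*conj(1) + 1*(0)*conj(-1) + 1*(2)*conj(-1) + 1*(-2)*conj(1)]
      = (1/4)[(8) + (0) + (-2) + (-2)] = 4/4 = 1
Dimension check: dim(rho) = sum (mult * dim) = 2*1 + 2*1 + 3*1 + 1*1 = 8 = chi_rho(e) = 8.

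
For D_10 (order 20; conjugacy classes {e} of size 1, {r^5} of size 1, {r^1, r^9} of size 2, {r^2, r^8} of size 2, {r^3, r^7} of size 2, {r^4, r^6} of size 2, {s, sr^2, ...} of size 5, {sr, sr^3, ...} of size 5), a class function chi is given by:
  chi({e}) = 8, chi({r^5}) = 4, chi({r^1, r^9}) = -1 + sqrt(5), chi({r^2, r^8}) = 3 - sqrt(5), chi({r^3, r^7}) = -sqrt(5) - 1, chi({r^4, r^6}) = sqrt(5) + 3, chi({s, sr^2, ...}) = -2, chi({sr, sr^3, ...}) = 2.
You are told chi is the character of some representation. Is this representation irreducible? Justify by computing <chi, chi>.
Not irreducible (reducible): <chi, chi> = 10 > 1.

Explanation: <chi, chi> = (1/|G|) sum_C |C| * |chi(C)|^2 = (1/20)[1*|8|^2 + 1*|4|^2 + 2*|-1 + sqrt(5)|^2 + 2*|3 - sqrt(5)|^2 + 2*|-sqrt(5) - 1|^2 + 2*|sqrt(5) + 3|^2 + 5*|-2|^2 + 5*|2|^2]
  = (1/20)[(64) + (16) + (12 - 4*sqrt(5)) + (28 - 12*sqrt(5)) + (4*sqrt(5) + 12) + (12*sqrt(5) + 28) + (20) + (20)] = 200/20 = 10.
A character is irreducible iff <chi, chi> = 1, so this representation is reducible.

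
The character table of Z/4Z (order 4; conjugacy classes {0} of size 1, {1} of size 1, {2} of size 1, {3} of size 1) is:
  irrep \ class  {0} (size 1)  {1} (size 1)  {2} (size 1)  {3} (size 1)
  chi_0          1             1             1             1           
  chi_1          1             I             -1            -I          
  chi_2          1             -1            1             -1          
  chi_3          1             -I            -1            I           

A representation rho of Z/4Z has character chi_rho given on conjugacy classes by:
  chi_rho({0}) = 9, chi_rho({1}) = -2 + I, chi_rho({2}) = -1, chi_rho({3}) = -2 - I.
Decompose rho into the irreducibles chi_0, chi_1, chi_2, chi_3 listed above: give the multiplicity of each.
Multiplicities: chi_0: 1, chi_1: 3, chi_2: 3, chi_3: 2.

Justification: Use <chi_rho, chi> = (1/|G|) sum_C |C| * chi_rho(C) * conj(chi(C)) with |G| = 4 for each irreducible chi in the table:
  <chi_rho, chi_0> = (1/4)[1*(9)*conj(1) + 1*(-2 + I)*conj(1) + 1*(-1)*conj(1) + 1*(-2 - I)*conj(1)]
      = (1/4)[(9) + (-2 + I) + (-1) + (-2 - I)] = 4/4 = 1
  <chi_rho, chi_1> = (1/4)[1*(9)*conj(1) + 1*(-2 + I)*conj(I) + 1*(-1)*conj(-1) + 1*(-2 - I)*conj(-I)]
      = (1/4)[(9) + (1 + 2*I) + (1) + (1 - 2*I)] = 12/4 = 3
  <chi_rho, chi_2> = (1/4)[1*(9)*conj(1) + 1*(-2 + I)*conj(-1) + 1*(-1)*conj(1) + 1*(-2 - I)*conj(-1)]
      = (1/4)[(9) + (2 - I) + (-1) + (2 + I)] = 12/4 = 3
  <chi_rho, chi_3> = (1/4)[1*(9)*conj(1) + 1*(-2 + I)*conj(-I) + 1*(-1)*conj(-1) + 1*(-2 - I)*conj(I)]
      = (1/4)[(9) + (-1 - 2*I) + (1) + (-1 + 2*I)] = 8/4 = 2
(Exp terms are combined using exp(i*s)*conj(exp(i*t)) = exp(i*(s-t)), and sums of them are collapsed using the identity that for every m > 1 the m distinct m-th roots of unity sum to 0, e.g. 1 + exp(2*I*pi/3) + exp(-2*I*pi/3) = 0.)
Dimension check: dim(rho) = sum (mult * dim) = 1*1 + 3*1 + 3*1 + 2*1 = 9 = chi_rho(e) = 9.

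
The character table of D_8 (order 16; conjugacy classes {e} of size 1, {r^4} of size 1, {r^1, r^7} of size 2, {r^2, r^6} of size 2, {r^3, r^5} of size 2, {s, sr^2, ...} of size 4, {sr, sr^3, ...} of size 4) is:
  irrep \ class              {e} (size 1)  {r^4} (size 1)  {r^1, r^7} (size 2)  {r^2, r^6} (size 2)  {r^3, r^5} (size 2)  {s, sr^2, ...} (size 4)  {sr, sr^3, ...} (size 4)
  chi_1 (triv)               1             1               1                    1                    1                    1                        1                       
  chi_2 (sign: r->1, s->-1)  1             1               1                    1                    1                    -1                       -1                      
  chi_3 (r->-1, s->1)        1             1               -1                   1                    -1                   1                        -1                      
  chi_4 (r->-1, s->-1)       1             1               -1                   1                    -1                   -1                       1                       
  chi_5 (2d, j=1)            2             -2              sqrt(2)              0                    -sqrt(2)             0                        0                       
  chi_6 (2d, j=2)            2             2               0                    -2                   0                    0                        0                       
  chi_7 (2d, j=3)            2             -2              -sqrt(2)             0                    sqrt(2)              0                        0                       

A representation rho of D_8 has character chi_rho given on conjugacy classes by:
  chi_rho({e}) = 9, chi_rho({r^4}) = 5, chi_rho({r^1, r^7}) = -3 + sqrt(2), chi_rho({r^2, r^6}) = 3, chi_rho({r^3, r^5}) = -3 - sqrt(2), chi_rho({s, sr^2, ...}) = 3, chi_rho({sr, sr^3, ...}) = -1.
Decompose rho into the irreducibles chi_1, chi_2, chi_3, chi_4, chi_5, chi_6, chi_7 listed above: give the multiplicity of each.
Multiplicities: chi_1: 1, chi_2: 0, chi_3: 3, chi_4: 1, chi_5: 1, chi_6: 1, chi_7: 0.

Use <chi_rho, chi> = (1/|G|) sum_C |C| * chi_rho(C) * conj(chi(C)) with |G| = 16 for each irreducible chi in the table:
  <chi_rho, chi_1> = (1/16)[1*(9)*conj(1) + 1*(5)*conj(1) + 2*(-3 + sqrt(2))*conj(1) + 2*(3)*conj(1) + 2*(-3 - sqrt(2))*conj(1) + 4*(3)*conj(1) + 4*(-1)*conj(1)]
      = (1/16)[(9) + (5) + (-6 + 2*sqrt(2)) + (6) + (-6 - 2*sqrt(2)) + (12) + (-4)] = 16/16 = 1
  <chi_rho, chi_2> = (1/16)[1*(9)*conj(1) + 1*(5)*conj(1) + 2*(-3 + sqrt(2))*conj(1) + 2*(3)*conj(1) + 2*(-3 - sqrt(2))*conj(1) + 4*(3)*conj(-1) + 4*(-1)*conj(-1)]
      = (1/16)[(9) + (5) + (-6 + 2*sqrt(2)) + (6) + (-6 - 2*sqrt(2)) + (-12) + (4)] = 0/16 = 0
  <chi_rho, chi_3> = (1/16)[1*(9)*conj(1) + 1*(5)*conj(1) + 2*(-3 + sqrt(2))*conj(-1) + 2*(3)*conj(1) + 2*(-3 - sqrt(2))*conj(-1) + 4*(3)*conj(1) + 4*(-1)*conj(-1)]
      = (1/16)[(9) + (5) + (6 - 2*sqrt(2)) + (6) + (2*sqrt(2) + 6) + (12) + (4)] = 48/16 = 3
  <chi_rho, chi_4> = (1/16)[1*(9)*conj(1) + 1*(5)*conj(1) + 2*(-3 + sqrt(2))*conj(-1) + 2*(3)*conj(1) + 2*(-3 - sqrt(2))*conj(-1) + 4*(3)*conj(-1) + 4*(-1)*conj(1)]
      = (1/16)[(9) + (5) + (6 - 2*sqrt(2)) + (6) + (2*sqrt(2) + 6) + (-12) + (-4)] = 16/16 = 1
  <chi_rho, chi_5> = (1/16)[1*(9)*conj(2) + 1*(5)*conj(-2) + 2*(-3 + sqrt(2))*conj(sqrt(2)) + 2*(3)*conj(0) + 2*(-3 - sqrt(2))*conj(-sqrt(2)) + 4*(3)*conj(0) + 4*(-1)*conj(0)]
      = (1/16)[(18) + (-10) + (4 - 6*sqrt(2)) + (0) + (4 + 6*sqrt(2)) + (0) + (0)] = 16/16 = 1
  <chi_rho, chi_6> = (1/16)[1*(9)*conj(2) + 1*(5)*conj(2) + 2*(-3 + sqrt(2))*conj(0) + 2*(3)*conj(-2) + 2*(-3 - sqrt(2))*conj(0) + 4*(3)*conj(0) + 4*(-1)*conj(0)]
      = (1/16)[(18) + (10) + (0) + (-12) + (0) + (0) + (0)] = 16/16 = 1
  <chi_rho, chi_7> = (1/16)[1*(9)*conj(2) + 1*(5)*conj(-2) + 2*(-3 + sqrt(2))*conj(-sqrt(2)) + 2*(3)*conj(0) + 2*(-3 - sqrt(2))*conj(sqrt(2)) + 4*(3)*conj(0) + 4*(-1)*conj(0)]
      = (1/16)[(18) + (-10) + (-4 + 6*sqrt(2)) + (0) + (-6*sqrt(2) - 4) + (0) + (0)] = 0/16 = 0
Dimension check: dim(rho) = sum (mult * dim) = 1*1 + 0*1 + 3*1 + 1*1 + 1*2 + 1*2 + 0*2 = 9 = chi_rho(e) = 9.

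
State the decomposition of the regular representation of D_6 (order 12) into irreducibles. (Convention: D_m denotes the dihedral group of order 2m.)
Each irreducible V_i of dimension d_i appears with multiplicity d_i, i.e. rho_reg = (direct sum over all irreducibles V_i) d_i V_i. The irreducible dimensions for D_6 are 1, 1, 1, 1, 2, 2: 4 irreducibles of dimension 1, each with multiplicity 1; 2 irreducibles of dimension 2, each with multiplicity 2. Total dimension 4*1*1 + 2*2*2 = 12 = |G|.

Solution. General theorem: in the regular representation of a finite group G, each irreducible appears with multiplicity equal to its dimension. Check: dim(rho_reg) = sum d_i^2 = 1 + 1 + 1 + 1 + 4 + 4 = 12 = |G|.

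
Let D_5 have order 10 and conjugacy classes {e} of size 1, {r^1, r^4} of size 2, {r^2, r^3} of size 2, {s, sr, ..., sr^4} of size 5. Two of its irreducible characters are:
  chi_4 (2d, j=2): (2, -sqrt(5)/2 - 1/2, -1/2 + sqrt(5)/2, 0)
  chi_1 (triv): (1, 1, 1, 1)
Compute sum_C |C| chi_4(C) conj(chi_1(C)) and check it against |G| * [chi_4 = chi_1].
Sum = 0; so <chi_4, chi_1> = 0 (distinct irreducibles are orthogonal).

Derivation: Compute term by term over conjugacy classes (|C| * chi_4(C) * conj(chi_1(C))):
  1*(2)*conj(1) + 2*(-sqrt(5)/2 - 1/2)*conj(1) + 2*(-1/2 + sqrt(5)/2)*conj(1) + 5*(0)*conj(1)
  = (2) + (-sqrt(5) - 1) + (-1 + sqrt(5)) + (0)
  = 0.
Dividing by |G| = 10 gives 0/10 = 0, matching the row-orthogonality relation <chi_4, chi_1> = [chi_4 = chi_1].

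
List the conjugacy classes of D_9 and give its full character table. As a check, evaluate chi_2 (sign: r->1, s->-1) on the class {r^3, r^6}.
Conjugacy classes: {e} of size 1, {r^1, r^8} of size 2, {r^2, r^7} of size 2, {r^3, r^6} of size 2, {r^4, r^5} of size 2, {s, sr, ..., sr^8} of size 9.
Character table:
  irrep \ class              {e} (size 1)  {r^1, r^8} (size 2)  {r^2, r^7} (size 2)  {r^3, r^6} (size 2)  {r^4, r^5} (size 2)  {s, sr, ..., sr^8} (size 9)
  chi_1 (triv)               1             1                    1                    1                    1                    1                          
  chi_2 (sign: r->1, s->-1)  1             1                    1                    1                    1                    -1                         
  chi_3 (2d, j=1)            2             2*cos(2*pi/9)        2*cos(4*pi/9)        -1                   -2*cos(pi/9)         0                          
  chi_4 (2d, j=2)            2             2*cos(4*pi/9)        -2*cos(pi/9)         -1                   2*cos(2*pi/9)        0                          
  chi_5 (2d, j=3)            2             -1                   -1                   2                    -1                   0                          
  chi_6 (2d, j=4)            2             -2*cos(pi/9)         2*cos(2*pi/9)        -1                   2*cos(4*pi/9)        0                          

Spot check: chi_2 (sign: r->1, s->-1) on {r^3, r^6} = 1.

Proof sketch: D_9 has order 2*9 = 18 with 6 conjugacy classes, hence 6 irreducibles. Sum of squared dims 1 + 1 + 4 + 4 + 4 + 4 = 18 = |G|. Linear characters come from the abelianisation; the 2-dimensional irreps have character r^k -> 2*cos(2*pi*j*k/9), reflections -> 0.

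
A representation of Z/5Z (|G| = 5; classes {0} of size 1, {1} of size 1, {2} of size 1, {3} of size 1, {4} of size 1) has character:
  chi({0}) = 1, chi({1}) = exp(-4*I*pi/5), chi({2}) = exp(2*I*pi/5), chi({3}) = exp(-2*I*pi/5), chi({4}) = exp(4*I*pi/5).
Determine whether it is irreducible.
Irreducible: <chi, chi> = 1.

Working: <chi, chi> = (1/|G|) sum_C |C| * |chi(C)|^2 = (1/5)[1*|1|^2 + 1*|exp(-4*I*pi/5)|^2 + 1*|exp(2*I*pi/5)|^2 + 1*|exp(-2*I*pi/5)|^2 + 1*|exp(4*I*pi/5)|^2]
  = (1/5)[(1) + (1) + (1) + (1) + (1)] = 5/5 = 1.
(Exp terms are combined using exp(i*s)*conj(exp(i*t)) = exp(i*(s-t)), and sums of them are collapsed using the identity that for every m > 1 the m distinct m-th roots of unity sum to 0, e.g. 1 + exp(2*I*pi/3) + exp(-2*I*pi/3) = 0.)
A character is irreducible iff <chi, chi> = 1, so this representation is irreducible.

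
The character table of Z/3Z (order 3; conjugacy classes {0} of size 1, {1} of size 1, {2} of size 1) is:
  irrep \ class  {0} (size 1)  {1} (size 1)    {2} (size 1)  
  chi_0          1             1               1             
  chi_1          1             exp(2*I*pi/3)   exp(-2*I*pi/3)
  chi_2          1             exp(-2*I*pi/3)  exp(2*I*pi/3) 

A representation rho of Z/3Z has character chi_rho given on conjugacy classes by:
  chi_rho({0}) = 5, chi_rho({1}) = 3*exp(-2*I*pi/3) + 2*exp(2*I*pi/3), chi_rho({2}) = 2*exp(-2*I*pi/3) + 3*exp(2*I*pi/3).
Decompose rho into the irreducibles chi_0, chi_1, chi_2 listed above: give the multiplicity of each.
Multiplicities: chi_0: 0, chi_1: 2, chi_2: 3.

Use <chi_rho, chi> = (1/|G|) sum_C |C| * chi_rho(C) * conj(chi(C)) with |G| = 3 for each irreducible chi in the table:
  <chi_rho, chi_0> = (1/3)[1*(5)*conj(1) + 1*(3*exp(-2*I*pi/3) + 2*exp(2*I*pi/3))*conj(1) + 1*(2*exp(-2*I*pi/3) + 3*exp(2*I*pi/3))*conj(1)]
      = (1/3)[(5) + (3*exp(-2*I*pi/3) + 2*exp(2*I*pi/3)) + (2*exp(-2*I*pi/3) + 3*exp(2*I*pi/3))] = 0/3 = 0
  <chi_rho, chi_1> = (1/3)[1*(5)*conj(1) + 1*(3*exp(-2*I*pi/3) + 2*exp(2*I*pi/3))*conj(exp(2*I*pi/3)) + 1*(2*exp(-2*I*pi/3) + 3*exp(2*I*pi/3))*conj(exp(-2*I*pi/3))]
      = (1/3)[(5) + (2 + 3*exp(2*I*pi/3)) + (2 + 3*exp(-2*I*pi/3))] = 6/3 = 2
  <chi_rho, chi_2> = (1/3)[1*(5)*conj(1) + 1*(3*exp(-2*I*pi/3) + 2*exp(2*I*pi/3))*conj(exp(-2*I*pi/3)) + 1*(2*exp(-2*I*pi/3) + 3*exp(2*I*pi/3))*conj(exp(2*I*pi/3))]
      = (1/3)[(5) + (3 + 2*exp(-2*I*pi/3)) + (3 + 2*exp(2*I*pi/3))] = 9/3 = 3
(Exp terms are combined using exp(i*s)*conj(exp(i*t)) = exp(i*(s-t)), and sums of them are collapsed using the identity that for every m > 1 the m distinct m-th roots of unity sum to 0, e.g. 1 + exp(2*I*pi/3) + exp(-2*I*pi/3) = 0.)
Dimension check: dim(rho) = sum (mult * dim) = 0*1 + 2*1 + 3*1 = 5 = chi_rho(e) = 5.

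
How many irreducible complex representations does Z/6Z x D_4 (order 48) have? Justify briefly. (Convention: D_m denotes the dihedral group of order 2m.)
30

The number of irreducible complex representations of a finite group equals its number of conjugacy classes. For a direct product, #classes(G x H) = #classes(G) * #classes(H). Z/6Z has 6 classes (abelian), D_4 has 5 classes, so 6 * 5 = 30, so Z/6Z x D_4 (order 48) has exactly 30 irreducible complex representations.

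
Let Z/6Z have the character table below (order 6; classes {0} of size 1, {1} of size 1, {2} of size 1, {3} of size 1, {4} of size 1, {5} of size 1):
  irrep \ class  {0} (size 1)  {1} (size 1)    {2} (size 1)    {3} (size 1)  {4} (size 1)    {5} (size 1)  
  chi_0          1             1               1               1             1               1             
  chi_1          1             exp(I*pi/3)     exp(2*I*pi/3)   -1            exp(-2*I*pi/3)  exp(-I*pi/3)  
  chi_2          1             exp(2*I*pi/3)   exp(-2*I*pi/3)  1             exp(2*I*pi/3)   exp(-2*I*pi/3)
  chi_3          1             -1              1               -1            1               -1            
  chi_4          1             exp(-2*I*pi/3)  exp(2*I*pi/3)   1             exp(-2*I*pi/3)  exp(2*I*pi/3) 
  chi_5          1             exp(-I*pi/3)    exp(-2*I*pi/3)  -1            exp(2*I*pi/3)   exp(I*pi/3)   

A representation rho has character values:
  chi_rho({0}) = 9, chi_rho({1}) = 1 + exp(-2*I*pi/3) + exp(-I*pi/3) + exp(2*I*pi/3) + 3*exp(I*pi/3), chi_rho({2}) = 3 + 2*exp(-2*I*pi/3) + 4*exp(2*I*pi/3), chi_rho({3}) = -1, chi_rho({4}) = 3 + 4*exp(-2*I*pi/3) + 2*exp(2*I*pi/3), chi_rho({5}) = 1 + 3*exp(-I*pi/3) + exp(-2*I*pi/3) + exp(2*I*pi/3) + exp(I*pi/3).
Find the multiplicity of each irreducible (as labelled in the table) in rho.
Multiplicities: chi_0: 2, chi_1: 3, chi_2: 1, chi_3: 1, chi_4: 1, chi_5: 1.

Proof sketch: Use <chi_rho, chi> = (1/|G|) sum_C |C| * chi_rho(C) * conj(chi(C)) with |G| = 6 for each irreducible chi in the table:
  <chi_rho, chi_0> = (1/6)[1*(9)*conj(1) + 1*(1 + exp(-2*I*pi/3) + exp(-I*pi/3) + exp(2*I*pi/3) + 3*exp(I*pi/3))*conj(1) + 1*(3 + 2*exp(-2*I*pi/3) + 4*exp(2*I*pi/3))*conj(1) + 1*(-1)*conj(1) + 1*(3 + 4*exp(-2*I*pi/3) + 2*exp(2*I*pi/3))*conj(1) + 1*(1 + 3*exp(-I*pi/3) + exp(-2*I*pi/3) + exp(2*I*pi/3) + exp(I*pi/3))*conj(1)]
      = (1/6)[(9) + (1 + exp(-2*I*pi/3) + exp(-I*pi/3) + exp(2*I*pi/3) + 3*exp(I*pi/3)) + (3 + 2*exp(-2*I*pi/3) + 4*exp(2*I*pi/3)) + (-1) + (3 + 4*exp(-2*I*pi/3) + 2*exp(2*I*pi/3)) + (1 + 3*exp(-I*pi/3) + exp(-2*I*pi/3) + exp(2*I*pi/3) + exp(I*pi/3))] = 12/6 = 2
  <chi_rho, chi_1> = (1/6)[1*(9)*conj(1) + 1*(1 + exp(-2*I*pi/3) + exp(-I*pi/3) + exp(2*I*pi/3) + 3*exp(I*pi/3))*conj(exp(I*pi/3)) + 1*(3 + 2*exp(-2*I*pi/3) + 4*exp(2*I*pi/3))*conj(exp(2*I*pi/3)) + 1*(-1)*conj(-1) + 1*(3 + 4*exp(-2*I*pi/3) + 2*exp(2*I*pi/3))*conj(exp(-2*I*pi/3)) + 1*(1 + 3*exp(-I*pi/3) + exp(-2*I*pi/3) + exp(2*I*pi/3) + exp(I*pi/3))*conj(exp(-I*pi/3))]
      = (1/6)[(9) + (2 + exp(-2*I*pi/3) + exp(-I*pi/3) + exp(I*pi/3)) + (4 + 3*exp(-2*I*pi/3) + 2*exp(2*I*pi/3)) + (1) + (4 + 2*exp(-2*I*pi/3) + 3*exp(2*I*pi/3)) + (2 + exp(-I*pi/3) + exp(2*I*pi/3) + exp(I*pi/3))] = 18/6 = 3
  <chi_rho, chi_2> = (1/6)[1*(9)*conj(1) + 1*(1 + exp(-2*I*pi/3) + exp(-I*pi/3) + exp(2*I*pi/3) + 3*exp(I*pi/3))*conj(exp(2*I*pi/3)) + 1*(3 + 2*exp(-2*I*pi/3) + 4*exp(2*I*pi/3))*conj(exp(-2*I*pi/3)) + 1*(-1)*conj(1) + 1*(3 + 4*exp(-2*I*pi/3) + 2*exp(2*I*pi/3))*conj(exp(2*I*pi/3)) + 1*(1 + 3*exp(-I*pi/3) + exp(-2*I*pi/3) + exp(2*I*pi/3) + exp(I*pi/3))*conj(exp(-2*I*pi/3))]
      = (1/6)[(9) + (3*exp(-I*pi/3) + exp(-2*I*pi/3) + exp(2*I*pi/3)) + (2 + 4*exp(-2*I*pi/3) + 3*exp(2*I*pi/3)) + (-1) + (2 + 3*exp(-2*I*pi/3) + 4*exp(2*I*pi/3)) + (exp(-2*I*pi/3) + exp(2*I*pi/3) + 3*exp(I*pi/3))] = 6/6 = 1
  <chi_rho, chi_3> = (1/6)[1*(9)*conj(1) + 1*(1 + exp(-2*I*pi/3) + exp(-I*pi/3) + exp(2*I*pi/3) + 3*exp(I*pi/3))*conj(-1) + 1*(3 + 2*exp(-2*I*pi/3) + 4*exp(2*I*pi/3))*conj(1) + 1*(-1)*conj(-1) + 1*(3 + 4*exp(-2*I*pi/3) + 2*exp(2*I*pi/3))*conj(1) + 1*(1 + 3*exp(-I*pi/3) + exp(-2*I*pi/3) + exp(2*I*pi/3) + exp(I*pi/3))*conj(-1)]
      = (1/6)[(9) + (-1 - 3*exp(I*pi/3) - exp(2*I*pi/3) - exp(-I*pi/3) - exp(-2*I*pi/3)) + (3 + 2*exp(-2*I*pi/3) + 4*exp(2*I*pi/3)) + (1) + (3 + 4*exp(-2*I*pi/3) + 2*exp(2*I*pi/3)) + (-1 - exp(I*pi/3) - exp(2*I*pi/3) - exp(-2*I*pi/3) - 3*exp(-I*pi/3))] = 6/6 = 1
  <chi_rho, chi_4> = (1/6)[1*(9)*conj(1) + 1*(1 + exp(-2*I*pi/3) + exp(-I*pi/3) + exp(2*I*pi/3) + 3*exp(I*pi/3))*conj(exp(-2*I*pi/3)) + 1*(3 + 2*exp(-2*I*pi/3) + 4*exp(2*I*pi/3))*conj(exp(2*I*pi/3)) + 1*(-1)*conj(1) + 1*(3 + 4*exp(-2*I*pi/3) + 2*exp(2*I*pi/3))*conj(exp(-2*I*pi/3)) + 1*(1 + 3*exp(-I*pi/3) + exp(-2*I*pi/3) + exp(2*I*pi/3) + exp(I*pi/3))*conj(exp(2*I*pi/3))]
      = (1/6)[(9) + (-2 + exp(-2*I*pi/3) + exp(2*I*pi/3) + exp(I*pi/3)) + (4 + 3*exp(-2*I*pi/3) + 2*exp(2*I*pi/3)) + (-1) + (4 + 2*exp(-2*I*pi/3) + 3*exp(2*I*pi/3)) + (-2 + exp(-2*I*pi/3) + exp(-I*pi/3) + exp(2*I*pi/3))] = 6/6 = 1
  <chi_rho, chi_5> = (1/6)[1*(9)*conj(1) + 1*(1 + exp(-2*I*pi/3) + exp(-I*pi/3) + exp(2*I*pi/3) + 3*exp(I*pi/3))*conj(exp(-I*pi/3)) + 1*(3 + 2*exp(-2*I*pi/3) + 4*exp(2*I*pi/3))*conj(exp(-2*I*pi/3)) + 1*(-1)*conj(-1) + 1*(3 + 4*exp(-2*I*pi/3) + 2*exp(2*I*pi/3))*conj(exp(2*I*pi/3)) + 1*(1 + 3*exp(-I*pi/3) + exp(-2*I*pi/3) + exp(2*I*pi/3) + exp(I*pi/3))*conj(exp(I*pi/3))]
      = (1/6)[(9) + (exp(-I*pi/3) + exp(I*pi/3) + 3*exp(2*I*pi/3)) + (2 + 4*exp(-2*I*pi/3) + 3*exp(2*I*pi/3)) + (1) + (2 + 3*exp(-2*I*pi/3) + 4*exp(2*I*pi/3)) + (3*exp(-2*I*pi/3) + exp(-I*pi/3) + exp(I*pi/3))] = 6/6 = 1
(Exp terms are combined using exp(i*s)*conj(exp(i*t)) = exp(i*(s-t)), and sums of them are collapsed using the identity that for every m > 1 the m distinct m-th roots of unity sum to 0, e.g. 1 + exp(2*I*pi/3) + exp(-2*I*pi/3) = 0.)
Dimension check: dim(rho) = sum (mult * dim) = 2*1 + 3*1 + 1*1 + 1*1 + 1*1 + 1*1 = 9 = chi_rho(e) = 9.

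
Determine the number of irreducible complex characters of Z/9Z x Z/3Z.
27

Details: The number of irreducible complex representations of a finite group equals its number of conjugacy classes. Z/9Z x Z/3Z is abelian of order 27, so every element is its own conjugacy class: 27 classes, so Z/9Z x Z/3Z (order 27) has exactly 27 irreducible complex representations.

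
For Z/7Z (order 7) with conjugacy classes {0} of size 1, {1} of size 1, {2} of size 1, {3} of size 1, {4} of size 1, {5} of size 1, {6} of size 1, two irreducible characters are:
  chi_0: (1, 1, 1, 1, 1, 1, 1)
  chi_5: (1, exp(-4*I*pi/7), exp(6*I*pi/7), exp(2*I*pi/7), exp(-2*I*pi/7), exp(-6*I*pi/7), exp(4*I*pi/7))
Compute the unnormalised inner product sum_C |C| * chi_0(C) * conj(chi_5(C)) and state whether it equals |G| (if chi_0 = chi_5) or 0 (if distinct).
Sum = 0; so <chi_0, chi_5> = 0 (distinct irreducibles are orthogonal).

Proof sketch: Compute term by term over conjugacy classes (|C| * chi_0(C) * conj(chi_5(C))):
  1*(1)*conj(1) + 1*(1)*conj(exp(-4*I*pi/7)) + 1*(1)*conj(exp(6*I*pi/7)) + 1*(1)*conj(exp(2*I*pi/7)) + 1*(1)*conj(exp(-2*I*pi/7)) + 1*(1)*conj(exp(-6*I*pi/7)) + 1*(1)*conj(exp(4*I*pi/7))
  = (1) + (exp(4*I*pi/7)) + (exp(-6*I*pi/7)) + (exp(-2*I*pi/7)) + (exp(2*I*pi/7)) + (exp(6*I*pi/7)) + (exp(-4*I*pi/7))
  = 0.
(Exp terms are combined using exp(i*s)*conj(exp(i*t)) = exp(i*(s-t)), and sums of them are collapsed using the identity that for every m > 1 the m distinct m-th roots of unity sum to 0, e.g. 1 + exp(2*I*pi/3) + exp(-2*I*pi/3) = 0.)
Dividing by |G| = 7 gives 0/7 = 0, matching the row-orthogonality relation <chi_0, chi_5> = [chi_0 = chi_5].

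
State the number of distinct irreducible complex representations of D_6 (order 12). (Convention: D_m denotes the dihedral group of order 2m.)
6

Argument: The number of irreducible complex representations of a finite group equals its number of conjugacy classes. D_6 has 6 conjugacy classes (n/2 + 3 for n even), so D_6 (order 12) has exactly 6 irreducible complex representations.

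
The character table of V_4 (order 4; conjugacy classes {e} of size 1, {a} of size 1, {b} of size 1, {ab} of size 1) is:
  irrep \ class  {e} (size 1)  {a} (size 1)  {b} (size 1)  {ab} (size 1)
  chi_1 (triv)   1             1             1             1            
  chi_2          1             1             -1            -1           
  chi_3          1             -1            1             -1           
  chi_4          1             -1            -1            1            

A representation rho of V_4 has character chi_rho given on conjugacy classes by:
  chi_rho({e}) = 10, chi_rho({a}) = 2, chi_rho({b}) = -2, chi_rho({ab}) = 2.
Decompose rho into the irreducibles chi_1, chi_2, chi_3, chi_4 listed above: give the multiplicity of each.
Multiplicities: chi_1: 3, chi_2: 3, chi_3: 1, chi_4: 3.

Solution. Use <chi_rho, chi> = (1/|G|) sum_C |C| * chi_rho(C) * conj(chi(C)) with |G| = 4 for each irreducible chi in the table:
  <chi_rho, chi_1> = (1/4)[1*(10)*conj(1) + 1*(2)*conj(1) + 1*(-2)*conj(1) + 1*(2)*conj(1)]
      = (1/4)[(10) + (2) + (-2) + (2)] = 12/4 = 3
  <chi_rho, chi_2> = (1/4)[1*(10)*conj(1) + 1*(2)*conj(1) + 1*(-2)*conj(-1) + 1*(2)*conj(-1)]
      = (1/4)[(10) + (2) + (2) + (-2)] = 12/4 = 3
  <chi_rho, chi_3> = (1/4)[1*(10)*conj(1) + 1*(2)*conj(-1) + 1*(-2)*conj(1) + 1*(2)*conj(-1)]
      = (1/4)[(10) + (-2) + (-2) + (-2)] = 4/4 = 1
  <chi_rho, chi_4> = (1/4)[1*(10)*conj(1) + 1*(2)*conj(-1) + 1*(-2)*conj(-1) + 1*(2)*conj(1)]
      = (1/4)[(10) + (-2) + (2) + (2)] = 12/4 = 3
Dimension check: dim(rho) = sum (mult * dim) = 3*1 + 3*1 + 1*1 + 3*1 = 10 = chi_rho(e) = 10.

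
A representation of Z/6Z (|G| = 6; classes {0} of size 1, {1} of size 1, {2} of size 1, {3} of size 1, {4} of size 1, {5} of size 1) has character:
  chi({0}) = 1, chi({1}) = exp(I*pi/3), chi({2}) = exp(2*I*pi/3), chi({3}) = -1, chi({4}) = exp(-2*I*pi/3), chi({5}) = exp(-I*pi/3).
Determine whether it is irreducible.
Irreducible: <chi, chi> = 1.

Argument: <chi, chi> = (1/|G|) sum_C |C| * |chi(C)|^2 = (1/6)[1*|1|^2 + 1*|exp(I*pi/3)|^2 + 1*|exp(2*I*pi/3)|^2 + 1*|-1|^2 + 1*|exp(-2*I*pi/3)|^2 + 1*|exp(-I*pi/3)|^2]
  = (1/6)[(1) + (1) + (1) + (1) + (1) + (1)] = 6/6 = 1.
(Exp terms are combined using exp(i*s)*conj(exp(i*t)) = exp(i*(s-t)), and sums of them are collapsed using the identity that for every m > 1 the m distinct m-th roots of unity sum to 0, e.g. 1 + exp(2*I*pi/3) + exp(-2*I*pi/3) = 0.)
A character is irreducible iff <chi, chi> = 1, so this representation is irreducible.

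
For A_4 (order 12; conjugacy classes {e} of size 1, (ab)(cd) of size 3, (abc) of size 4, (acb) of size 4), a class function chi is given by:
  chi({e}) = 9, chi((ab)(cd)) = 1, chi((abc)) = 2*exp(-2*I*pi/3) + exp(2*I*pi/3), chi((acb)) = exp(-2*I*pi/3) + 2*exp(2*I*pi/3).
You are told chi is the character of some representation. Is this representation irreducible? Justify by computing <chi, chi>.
Not irreducible (reducible): <chi, chi> = 9 > 1.

Justification: <chi, chi> = (1/|G|) sum_C |C| * |chi(C)|^2 = (1/12)[1*|9|^2 + 3*|1|^2 + 4*|2*exp(-2*I*pi/3) + exp(2*I*pi/3)|^2 + 4*|exp(-2*I*pi/3) + 2*exp(2*I*pi/3)|^2]
  = (1/12)[(81) + (3) + (12) + (12)] = 108/12 = 9.
(Exp terms are combined using exp(i*s)*conj(exp(i*t)) = exp(i*(s-t)), and sums of them are collapsed using the identity that for every m > 1 the m distinct m-th roots of unity sum to 0, e.g. 1 + exp(2*I*pi/3) + exp(-2*I*pi/3) = 0.)
A character is irreducible iff <chi, chi> = 1, so this representation is reducible.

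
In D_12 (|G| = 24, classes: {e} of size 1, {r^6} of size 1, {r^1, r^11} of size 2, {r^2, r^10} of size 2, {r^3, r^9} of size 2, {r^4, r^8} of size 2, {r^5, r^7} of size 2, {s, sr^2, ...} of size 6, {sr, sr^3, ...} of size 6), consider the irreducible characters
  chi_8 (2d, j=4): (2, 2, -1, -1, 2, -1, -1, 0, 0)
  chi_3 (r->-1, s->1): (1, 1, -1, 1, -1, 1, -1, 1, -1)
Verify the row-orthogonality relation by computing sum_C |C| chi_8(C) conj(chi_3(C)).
Sum = 0; so <chi_8, chi_3> = 0 (distinct irreducibles are orthogonal).

Proof sketch: Compute term by term over conjugacy classes (|C| * chi_8(C) * conj(chi_3(C))):
  1*(2)*conj(1) + 1*(2)*conj(1) + 2*(-1)*conj(-1) + 2*(-1)*conj(1) + 2*(2)*conj(-1) + 2*(-1)*conj(1) + 2*(-1)*conj(-1) + 6*(0)*conj(1) + 6*(0)*conj(-1)
  = (2) + (2) + (2) + (-2) + (-4) + (-2) + (2) + (0) + (0)
  = 0.
Dividing by |G| = 24 gives 0/24 = 0, matching the row-orthogonality relation <chi_8, chi_3> = [chi_8 = chi_3].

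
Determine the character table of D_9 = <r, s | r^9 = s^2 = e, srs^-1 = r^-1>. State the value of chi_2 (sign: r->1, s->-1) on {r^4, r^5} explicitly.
Conjugacy classes: {e} of size 1, {r^1, r^8} of size 2, {r^2, r^7} of size 2, {r^3, r^6} of size 2, {r^4, r^5} of size 2, {s, sr, ..., sr^8} of size 9.
Character table:
  irrep \ class              {e} (size 1)  {r^1, r^8} (size 2)  {r^2, r^7} (size 2)  {r^3, r^6} (size 2)  {r^4, r^5} (size 2)  {s, sr, ..., sr^8} (size 9)
  chi_1 (triv)               1             1                    1                    1                    1                    1                          
  chi_2 (sign: r->1, s->-1)  1             1                    1                    1                    1                    -1                         
  chi_3 (2d, j=1)            2             2*cos(2*pi/9)        2*cos(4*pi/9)        -1                   -2*cos(pi/9)         0                          
  chi_4 (2d, j=2)            2             2*cos(4*pi/9)        -2*cos(pi/9)         -1                   2*cos(2*pi/9)        0                          
  chi_5 (2d, j=3)            2             -1                   -1                   2                    -1                   0                          
  chi_6 (2d, j=4)            2             -2*cos(pi/9)         2*cos(2*pi/9)        -1                   2*cos(4*pi/9)        0                          

Spot check: chi_2 (sign: r->1, s->-1) on {r^4, r^5} = 1.

Proof sketch: D_9 has order 2*9 = 18 with 6 conjugacy classes, hence 6 irreducibles. Sum of squared dims 1 + 1 + 4 + 4 + 4 + 4 = 18 = |G|. Linear characters come from the abelianisation; the 2-dimensional irreps have character r^k -> 2*cos(2*pi*j*k/9), reflections -> 0.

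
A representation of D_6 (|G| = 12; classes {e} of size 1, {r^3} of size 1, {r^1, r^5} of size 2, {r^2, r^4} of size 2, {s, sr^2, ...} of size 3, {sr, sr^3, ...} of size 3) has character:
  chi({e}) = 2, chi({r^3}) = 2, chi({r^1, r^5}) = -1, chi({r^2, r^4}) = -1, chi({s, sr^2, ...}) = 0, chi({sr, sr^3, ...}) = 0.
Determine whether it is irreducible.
Irreducible: <chi, chi> = 1.

Justification: <chi, chi> = (1/|G|) sum_C |C| * |chi(C)|^2 = (1/12)[1*|2|^2 + 1*|2|^2 + 2*|-1|^2 + 2*|-1|^2 + 3*|0|^2 + 3*|0|^2]
  = (1/12)[(4) + (4) + (2) + (2) + (0) + (0)] = 12/12 = 1.
A character is irreducible iff <chi, chi> = 1, so this representation is irreducible.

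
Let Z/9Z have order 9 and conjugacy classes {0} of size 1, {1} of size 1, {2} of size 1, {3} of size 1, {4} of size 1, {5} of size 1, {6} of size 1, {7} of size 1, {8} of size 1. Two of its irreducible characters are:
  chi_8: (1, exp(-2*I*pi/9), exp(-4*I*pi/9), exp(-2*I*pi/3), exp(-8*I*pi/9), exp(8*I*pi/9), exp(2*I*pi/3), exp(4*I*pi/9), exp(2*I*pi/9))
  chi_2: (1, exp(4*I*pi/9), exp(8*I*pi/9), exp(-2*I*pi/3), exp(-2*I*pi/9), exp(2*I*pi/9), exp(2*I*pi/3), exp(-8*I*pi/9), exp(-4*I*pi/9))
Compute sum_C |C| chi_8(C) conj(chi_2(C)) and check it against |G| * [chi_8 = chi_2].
Sum = 0; so <chi_8, chi_2> = 0 (distinct irreducibles are orthogonal).

Derivation: Compute term by term over conjugacy classes (|C| * chi_8(C) * conj(chi_2(C))):
  1*(1)*conj(1) + 1*(exp(-2*I*pi/9))*conj(exp(4*I*pi/9)) + 1*(exp(-4*I*pi/9))*conj(exp(8*I*pi/9)) + 1*(exp(-2*I*pi/3))*conj(exp(-2*I*pi/3)) + 1*(exp(-8*I*pi/9))*conj(exp(-2*I*pi/9)) + 1*(exp(8*I*pi/9))*conj(exp(2*I*pi/9)) + 1*(exp(2*I*pi/3))*conj(exp(2*I*pi/3)) + 1*(exp(4*I*pi/9))*conj(exp(-8*I*pi/9)) + 1*(exp(2*I*pi/9))*conj(exp(-4*I*pi/9))
  = (1) + (exp(-2*I*pi/3)) + (exp(2*I*pi/3)) + (1) + (exp(-2*I*pi/3)) + (exp(2*I*pi/3)) + (1) + (exp(-2*I*pi/3)) + (exp(2*I*pi/3))
  = 0.
(Exp terms are combined using exp(i*s)*conj(exp(i*t)) = exp(i*(s-t)), and sums of them are collapsed using the identity that for every m > 1 the m distinct m-th roots of unity sum to 0, e.g. 1 + exp(2*I*pi/3) + exp(-2*I*pi/3) = 0.)
Dividing by |G| = 9 gives 0/9 = 0, matching the row-orthogonality relation <chi_8, chi_2> = [chi_8 = chi_2].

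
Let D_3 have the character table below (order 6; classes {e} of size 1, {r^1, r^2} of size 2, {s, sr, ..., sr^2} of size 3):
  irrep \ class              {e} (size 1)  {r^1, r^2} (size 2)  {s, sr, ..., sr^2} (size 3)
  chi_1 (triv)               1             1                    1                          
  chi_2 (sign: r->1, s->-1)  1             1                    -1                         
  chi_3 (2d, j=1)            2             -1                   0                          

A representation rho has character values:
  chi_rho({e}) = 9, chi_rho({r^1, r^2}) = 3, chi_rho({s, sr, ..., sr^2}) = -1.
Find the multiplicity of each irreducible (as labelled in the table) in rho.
Multiplicities: chi_1: 2, chi_2: 3, chi_3: 2.

Explanation: Use <chi_rho, chi> = (1/|G|) sum_C |C| * chi_rho(C) * conj(chi(C)) with |G| = 6 for each irreducible chi in the table:
  <chi_rho, chi_1> = (1/6)[1*(9)*conj(1) + 2*(3)*conj(1) + 3*(-1)*conj(1)]
      = (1/6)[(9) + (6) + (-3)] = 12/6 = 2
  <chi_rho, chi_2> = (1/6)[1*(9)*conj(1) + 2*(3)*conj(1) + 3*(-1)*conj(-1)]
      = (1/6)[(9) + (6) + (3)] = 18/6 = 3
  <chi_rho, chi_3> = (1/6)[1*(9)*conj(2) + 2*(3)*conj(-1) + 3*(-1)*conj(0)]
      = (1/6)[(18) + (-6) + (0)] = 12/6 = 2
Dimension check: dim(rho) = sum (mult * dim) = 2*1 + 3*1 + 2*2 = 9 = chi_rho(e) = 9.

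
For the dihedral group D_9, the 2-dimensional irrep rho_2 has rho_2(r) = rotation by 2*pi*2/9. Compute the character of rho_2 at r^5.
chi_{rho_2}(r^5) = 2*cos(2*pi*2*5/9) = 2*cos(20*pi/9)

Working: rho_2(r^5) is rotation by angle 2*pi*2*5/9, whose trace is 2*cos(2*pi*2*5/9) = 2*cos(20*pi/9).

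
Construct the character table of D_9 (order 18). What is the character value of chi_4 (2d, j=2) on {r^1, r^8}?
Conjugacy classes: {e} of size 1, {r^1, r^8} of size 2, {r^2, r^7} of size 2, {r^3, r^6} of size 2, {r^4, r^5} of size 2, {s, sr, ..., sr^8} of size 9.
Character table:
  irrep \ class              {e} (size 1)  {r^1, r^8} (size 2)  {r^2, r^7} (size 2)  {r^3, r^6} (size 2)  {r^4, r^5} (size 2)  {s, sr, ..., sr^8} (size 9)
  chi_1 (triv)               1             1                    1                    1                    1                    1                          
  chi_2 (sign: r->1, s->-1)  1             1                    1                    1                    1                    -1                         
  chi_3 (2d, j=1)            2             2*cos(2*pi/9)        2*cos(4*pi/9)        -1                   -2*cos(pi/9)         0                          
  chi_4 (2d, j=2)            2             2*cos(4*pi/9)        -2*cos(pi/9)         -1                   2*cos(2*pi/9)        0                          
  chi_5 (2d, j=3)            2             -1                   -1                   2                    -1                   0                          
  chi_6 (2d, j=4)            2             -2*cos(pi/9)         2*cos(2*pi/9)        -1                   2*cos(4*pi/9)        0                          

Spot check: chi_4 (2d, j=2) on {r^1, r^8} = 2*cos(4*pi/9).

Derivation: D_9 has order 2*9 = 18 with 6 conjugacy classes, hence 6 irreducibles. Sum of squared dims 1 + 1 + 4 + 4 + 4 + 4 = 18 = |G|. Linear characters come from the abelianisation; the 2-dimensional irreps have character r^k -> 2*cos(2*pi*j*k/9), reflections -> 0.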